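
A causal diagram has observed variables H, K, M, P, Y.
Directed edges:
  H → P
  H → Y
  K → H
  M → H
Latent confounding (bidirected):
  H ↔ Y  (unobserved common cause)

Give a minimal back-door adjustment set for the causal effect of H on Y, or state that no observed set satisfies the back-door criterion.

desc(H)\{H}={P,Y}; candidates ⊆ {K,M}.
H↔Y: latent back-door arc(s) into H.
size 0: {}; under {} H still reaches {K,M,Y} ∋ Y.
size 1: {K}, {M}; under {K} H still reaches {M,Y} ∋ Y.
size 2: {K,M}; under {K,M} H still reaches {Y} ∋ Y.
H↔Y cannot be blocked by any observed set — no back-door set.

H→Y: no observed back-door set.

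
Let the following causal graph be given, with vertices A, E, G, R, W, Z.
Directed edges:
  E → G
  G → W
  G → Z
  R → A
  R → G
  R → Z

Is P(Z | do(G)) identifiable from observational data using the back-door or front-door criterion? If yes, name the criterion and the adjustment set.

P(Z|do(G)): backdoor, adjust for {R}.

desc(G)\{G}={W,Z}; candidates ⊆ {A,E,R}.
size 0: {}; under {} G still reaches {A,E,R,Z} ∋ Z.
{R}: G⊥Z given {R} in G with G→· removed — back-door holds.
P(Z|do(G)) = Σ_{R} P(Z|G,R)·P(R).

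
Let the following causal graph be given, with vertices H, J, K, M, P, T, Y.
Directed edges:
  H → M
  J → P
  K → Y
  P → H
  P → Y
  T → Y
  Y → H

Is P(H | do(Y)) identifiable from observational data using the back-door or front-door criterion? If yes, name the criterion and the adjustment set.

P(H|do(Y)): backdoor, adjust for {P}.

desc(Y)\{Y}={H,M}; candidates ⊆ {J,K,P,T}.
size 0: {}; under {} Y still reaches {H,J,K,M,P,T} ∋ H.
{P}: Y⊥H given {P} in G with Y→· removed — back-door holds.
P(H|do(Y)) = Σ_{P} P(H|Y,P)·P(P).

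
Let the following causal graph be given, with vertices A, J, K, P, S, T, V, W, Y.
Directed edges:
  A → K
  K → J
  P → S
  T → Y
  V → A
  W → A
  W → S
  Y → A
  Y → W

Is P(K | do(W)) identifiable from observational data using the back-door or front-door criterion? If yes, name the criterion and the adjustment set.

desc(W)\{W}={A,J,K,S}; candidates ⊆ {P,T,V,Y}.
size 0: {}; under {} W still reaches {A,J,K,T,Y} ∋ K.
{Y}: W⊥K given {Y} in G with W→· removed — back-door holds.
P(K|do(W)) = Σ_{Y} P(K|W,Y)·P(Y).

P(K|do(W)): backdoor, adjust for {Y}.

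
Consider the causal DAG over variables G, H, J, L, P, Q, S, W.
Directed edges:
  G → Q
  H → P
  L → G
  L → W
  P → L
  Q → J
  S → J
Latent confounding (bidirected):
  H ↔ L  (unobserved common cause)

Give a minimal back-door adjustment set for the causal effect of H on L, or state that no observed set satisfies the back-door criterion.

H→L: no observed back-door set.

desc(H)\{H}={G,J,L,P,Q,W}; candidates ⊆ {S}.
H↔L: latent back-door arc(s) into H.
size 0: {}; under {} H still reaches {G,J,L,Q,W} ∋ L.
size 1: {S}; under {S} H still reaches {G,J,L,Q,W} ∋ L.
H↔L cannot be blocked by any observed set — no back-door set.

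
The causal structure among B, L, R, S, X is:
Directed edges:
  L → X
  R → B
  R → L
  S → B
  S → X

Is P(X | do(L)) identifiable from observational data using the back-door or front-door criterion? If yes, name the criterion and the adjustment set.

desc(L)\{L}={X}; candidates ⊆ {B,R,S}.
∅: L⊥X given ∅ in G with L→· removed — back-door holds.
P(X|do(L)) = P(X|L) — no adjustment needed.

P(X|do(L)): backdoor, adjust for ∅.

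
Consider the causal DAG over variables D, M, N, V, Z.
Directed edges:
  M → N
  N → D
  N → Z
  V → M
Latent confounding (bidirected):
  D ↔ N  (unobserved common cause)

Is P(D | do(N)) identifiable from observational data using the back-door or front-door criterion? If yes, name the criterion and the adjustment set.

P(D|do(N)): not identifiable (no BD/FD set).

desc(N)\{N}={D,Z}; candidates ⊆ {M,V}.
N↔D: latent back-door arc(s) into N.
size 0: {}; under {} N still reaches {D,M,V} ∋ D.
size 1: {M}, {V}; under {M} N still reaches {D} ∋ D.
size 2: {M,V}; under {M,V} N still reaches {D} ∋ D.
N↔D cannot be blocked by any observed set — no back-door set.
No mediator lies on a directed N→…→D path.
Neither criterion identifies P(D|do(N)) in this graph.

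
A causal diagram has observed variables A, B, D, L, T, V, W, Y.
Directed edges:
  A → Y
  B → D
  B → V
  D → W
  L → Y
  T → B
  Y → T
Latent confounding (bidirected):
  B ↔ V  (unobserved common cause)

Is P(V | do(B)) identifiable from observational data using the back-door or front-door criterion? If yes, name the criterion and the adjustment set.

desc(B)\{B}={D,V,W}; candidates ⊆ {A,L,T,Y}.
B↔V: latent back-door arc(s) into B.
size 0: {}; under {} B still reaches {A,L,T,V,Y} ∋ V.
size 1: {A}, {L}, {T} …(+1); under {A} B still reaches {L,T,V,Y} ∋ V.
size 2: {A,L}, {A,T}, {A,Y} …(+3); under {A,L} B still reaches {T,V,Y} ∋ V.
B↔V cannot be blocked by any observed set — no back-door set.
No mediator lies on a directed B→…→V path.
Neither criterion identifies P(V|do(B)) in this graph.

P(V|do(B)): not identifiable (no BD/FD set).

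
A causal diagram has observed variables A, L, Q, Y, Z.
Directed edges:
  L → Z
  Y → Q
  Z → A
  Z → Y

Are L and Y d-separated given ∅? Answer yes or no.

No — L and Y are d-connected given ∅.

Bayes-Ball from L | ∅ reaches {A,Q,Y,Z}.
Y ∈ reach(L|∅) ⇒ L ⊥̸ Y | ∅.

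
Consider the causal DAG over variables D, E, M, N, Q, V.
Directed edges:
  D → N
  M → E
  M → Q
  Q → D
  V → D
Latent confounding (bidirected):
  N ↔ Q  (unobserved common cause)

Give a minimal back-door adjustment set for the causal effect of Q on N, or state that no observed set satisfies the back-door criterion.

Q→N: no observed back-door set.

desc(Q)\{Q}={D,N}; candidates ⊆ {E,M,V}.
Q↔N: latent back-door arc(s) into Q.
size 0: {}; under {} Q still reaches {E,M,N} ∋ N.
size 1: {E}, {M}, {V}; under {E} Q still reaches {M,N} ∋ N.
size 2: {E,M}, {E,V}, {M,V}; under {E,M} Q still reaches {N} ∋ N.
Q↔N cannot be blocked by any observed set — no back-door set.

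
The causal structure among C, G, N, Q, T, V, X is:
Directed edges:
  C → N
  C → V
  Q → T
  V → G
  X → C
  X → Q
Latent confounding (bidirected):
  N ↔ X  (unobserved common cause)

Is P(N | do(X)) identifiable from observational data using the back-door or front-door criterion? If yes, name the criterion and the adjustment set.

desc(X)\{X}={C,G,N,Q,T,V}; candidates ⊆ {—}.
X↔N: latent back-door arc(s) into X.
size 0: {}; under {} X still reaches {N} ∋ N.
X↔N cannot be blocked by any observed set — no back-door set.
{C}: (i) intercepts every directed X→N path; (ii) no back-door X→{C}; (iii) {X} blocks every back-door {C}→N. Front-door holds.
P(N|do(X)) = Σ_{C} P(C|X) Σ_{X'} P(N|C,X')P(X').

P(N|do(X)): frontdoor, adjust for {C}.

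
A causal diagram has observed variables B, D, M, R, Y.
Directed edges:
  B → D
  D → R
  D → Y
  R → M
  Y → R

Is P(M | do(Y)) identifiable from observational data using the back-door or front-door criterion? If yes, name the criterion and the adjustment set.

desc(Y)\{Y}={M,R}; candidates ⊆ {B,D}.
size 0: {}; under {} Y still reaches {B,D,M,R} ∋ M.
{D}: Y⊥M given {D} in G with Y→· removed — back-door holds.
P(M|do(Y)) = Σ_{D} P(M|Y,D)·P(D).

P(M|do(Y)): backdoor, adjust for {D}.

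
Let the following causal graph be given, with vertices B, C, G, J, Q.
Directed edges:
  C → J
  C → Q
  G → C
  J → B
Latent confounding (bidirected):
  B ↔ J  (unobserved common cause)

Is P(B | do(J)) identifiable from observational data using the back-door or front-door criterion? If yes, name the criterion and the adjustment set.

desc(J)\{J}={B}; candidates ⊆ {C,G,Q}.
J↔B: latent back-door arc(s) into J.
size 0: {}; under {} J still reaches {B,C,G,Q} ∋ B.
size 1: {C}, {G}, {Q}; under {C} J still reaches {B} ∋ B.
size 2: {C,G}, {C,Q}, {G,Q}; under {C,G} J still reaches {B} ∋ B.
J↔B cannot be blocked by any observed set — no back-door set.
No mediator lies on a directed J→…→B path.
Neither criterion identifies P(B|do(J)) in this graph.

P(B|do(J)): not identifiable (no BD/FD set).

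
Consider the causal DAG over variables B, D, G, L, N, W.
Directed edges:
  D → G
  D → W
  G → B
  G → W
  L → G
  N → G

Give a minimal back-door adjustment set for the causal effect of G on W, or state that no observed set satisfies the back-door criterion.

desc(G)\{G}={B,W}; candidates ⊆ {D,L,N}.
size 0: {}; under {} G still reaches {D,L,N,W} ∋ W.
{D}: G⊥W given {D} in G with G→· removed — back-door holds.

G→W: minimal back-door set {D}.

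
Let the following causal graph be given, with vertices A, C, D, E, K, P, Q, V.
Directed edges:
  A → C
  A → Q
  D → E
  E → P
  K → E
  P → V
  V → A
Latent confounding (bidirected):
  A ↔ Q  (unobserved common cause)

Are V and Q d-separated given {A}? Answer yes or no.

Bayes-Ball from V | {A} reaches {D,E,K,P,Q}.
Q ∈ reach(V|{A}) ⇒ V ⊥̸ Q | {A}.

No — V and Q are d-connected given {A}.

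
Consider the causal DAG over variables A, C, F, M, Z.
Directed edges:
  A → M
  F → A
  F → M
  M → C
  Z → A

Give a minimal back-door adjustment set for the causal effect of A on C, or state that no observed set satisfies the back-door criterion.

desc(A)\{A}={C,M}; candidates ⊆ {F,Z}.
size 0: {}; under {} A still reaches {C,F,M,Z} ∋ C.
{F}: A⊥C given {F} in G with A→· removed — back-door holds.

A→C: minimal back-door set {F}.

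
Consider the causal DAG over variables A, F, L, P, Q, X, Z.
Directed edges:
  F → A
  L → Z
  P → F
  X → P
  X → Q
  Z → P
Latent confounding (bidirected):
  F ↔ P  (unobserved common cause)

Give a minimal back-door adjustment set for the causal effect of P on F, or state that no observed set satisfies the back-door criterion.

P→F: no observed back-door set.

desc(P)\{P}={A,F}; candidates ⊆ {L,Q,X,Z}.
P↔F: latent back-door arc(s) into P.
size 0: {}; under {} P still reaches {A,F,L,Q,X,Z} ∋ F.
size 1: {L}, {Q}, {X} …(+1); under {L} P still reaches {A,F,Q,X,Z} ∋ F.
size 2: {L,Q}, {L,X}, {L,Z} …(+3); under {L,Q} P still reaches {A,F,X,Z} ∋ F.
P↔F cannot be blocked by any observed set — no back-door set.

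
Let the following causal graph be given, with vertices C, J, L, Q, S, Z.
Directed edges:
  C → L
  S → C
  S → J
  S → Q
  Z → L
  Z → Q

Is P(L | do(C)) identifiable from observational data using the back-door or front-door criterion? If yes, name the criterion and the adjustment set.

P(L|do(C)): backdoor, adjust for ∅.

desc(C)\{C}={L}; candidates ⊆ {J,Q,S,Z}.
∅: C⊥L given ∅ in G with C→· removed — back-door holds.
P(L|do(C)) = P(L|C) — no adjustment needed.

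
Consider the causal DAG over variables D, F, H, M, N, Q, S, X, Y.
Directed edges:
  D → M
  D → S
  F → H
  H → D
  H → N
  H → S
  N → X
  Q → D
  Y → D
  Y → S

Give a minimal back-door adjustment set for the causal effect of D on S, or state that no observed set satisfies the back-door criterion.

D→S: minimal back-door set {H, Y}.

desc(D)\{D}={M,S}; candidates ⊆ {F,H,N,Q,X,Y}.
size 0: {}; under {} D still reaches {F,H,N,Q,S,X,Y} ∋ S.
size 1: {F}, {H}, {N} …(+3); under {F} D still reaches {H,N,Q,S,X,Y} ∋ S.
{H,Y}: D⊥S given {H,Y} in G with D→· removed — back-door holds.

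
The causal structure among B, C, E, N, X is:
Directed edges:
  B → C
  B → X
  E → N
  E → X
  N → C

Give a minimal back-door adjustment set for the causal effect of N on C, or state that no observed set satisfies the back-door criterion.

desc(N)\{N}={C}; candidates ⊆ {B,E,X}.
∅: N⊥C given ∅ in G with N→· removed — back-door holds.

N→C: minimal back-door set ∅.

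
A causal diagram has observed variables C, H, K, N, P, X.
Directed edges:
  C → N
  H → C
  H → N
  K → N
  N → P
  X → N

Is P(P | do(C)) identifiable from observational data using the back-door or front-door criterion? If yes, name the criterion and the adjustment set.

P(P|do(C)): backdoor, adjust for {H}.

desc(C)\{C}={N,P}; candidates ⊆ {H,K,X}.
size 0: {}; under {} C still reaches {H,N,P} ∋ P.
{H}: C⊥P given {H} in G with C→· removed — back-door holds.
P(P|do(C)) = Σ_{H} P(P|C,H)·P(H).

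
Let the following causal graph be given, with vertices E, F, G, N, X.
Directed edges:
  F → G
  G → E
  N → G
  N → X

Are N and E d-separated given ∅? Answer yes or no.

No — N and E are d-connected given ∅.

Bayes-Ball from N | ∅ reaches {E,G,X}.
E ∈ reach(N|∅) ⇒ N ⊥̸ E | ∅.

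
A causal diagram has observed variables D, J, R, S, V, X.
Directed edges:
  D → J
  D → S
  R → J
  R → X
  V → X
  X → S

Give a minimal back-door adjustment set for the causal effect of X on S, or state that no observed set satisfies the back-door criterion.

X→S: minimal back-door set ∅.

desc(X)\{X}={S}; candidates ⊆ {D,J,R,V}.
∅: X⊥S given ∅ in G with X→· removed — back-door holds.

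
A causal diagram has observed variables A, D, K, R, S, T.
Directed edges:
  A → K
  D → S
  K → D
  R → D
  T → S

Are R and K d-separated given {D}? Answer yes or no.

Bayes-Ball from R | {D} reaches {A,K}.
K ∈ reach(R|{D}) ⇒ R ⊥̸ K | {D}.

No — R and K are d-connected given {D}.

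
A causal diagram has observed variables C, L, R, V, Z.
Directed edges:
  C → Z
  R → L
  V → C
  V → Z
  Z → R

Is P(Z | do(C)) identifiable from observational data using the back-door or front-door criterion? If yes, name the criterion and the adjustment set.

P(Z|do(C)): backdoor, adjust for {V}.

desc(C)\{C}={L,R,Z}; candidates ⊆ {V}.
size 0: {}; under {} C still reaches {L,R,V,Z} ∋ Z.
{V}: C⊥Z given {V} in G with C→· removed — back-door holds.
P(Z|do(C)) = Σ_{V} P(Z|C,V)·P(V).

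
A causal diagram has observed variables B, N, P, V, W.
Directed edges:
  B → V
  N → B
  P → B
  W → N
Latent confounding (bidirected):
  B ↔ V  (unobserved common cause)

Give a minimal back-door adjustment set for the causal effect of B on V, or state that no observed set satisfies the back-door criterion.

B→V: no observed back-door set.

desc(B)\{B}={V}; candidates ⊆ {N,P,W}.
B↔V: latent back-door arc(s) into B.
size 0: {}; under {} B still reaches {N,P,V,W} ∋ V.
size 1: {N}, {P}, {W}; under {N} B still reaches {P,V} ∋ V.
size 2: {N,P}, {N,W}, {P,W}; under {N,P} B still reaches {V} ∋ V.
B↔V cannot be blocked by any observed set — no back-door set.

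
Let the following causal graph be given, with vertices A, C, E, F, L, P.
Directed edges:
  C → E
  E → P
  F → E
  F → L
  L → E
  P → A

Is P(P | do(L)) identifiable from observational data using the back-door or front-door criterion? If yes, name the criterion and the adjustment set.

P(P|do(L)): backdoor, adjust for {F}.

desc(L)\{L}={A,E,P}; candidates ⊆ {C,F}.
size 0: {}; under {} L still reaches {A,E,F,P} ∋ P.
{F}: L⊥P given {F} in G with L→· removed — back-door holds.
P(P|do(L)) = Σ_{F} P(P|L,F)·P(F).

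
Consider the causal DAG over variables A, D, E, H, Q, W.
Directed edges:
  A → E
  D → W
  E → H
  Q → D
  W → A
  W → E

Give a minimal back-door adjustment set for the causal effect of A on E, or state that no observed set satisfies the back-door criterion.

desc(A)\{A}={E,H}; candidates ⊆ {D,Q,W}.
size 0: {}; under {} A still reaches {D,E,H,Q,W} ∋ E.
{W}: A⊥E given {W} in G with A→· removed — back-door holds.

A→E: minimal back-door set {W}.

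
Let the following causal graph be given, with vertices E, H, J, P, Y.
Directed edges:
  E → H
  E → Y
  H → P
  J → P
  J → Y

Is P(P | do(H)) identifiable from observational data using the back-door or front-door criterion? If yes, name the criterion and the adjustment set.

P(P|do(H)): backdoor, adjust for ∅.

desc(H)\{H}={P}; candidates ⊆ {E,J,Y}.
∅: H⊥P given ∅ in G with H→· removed — back-door holds.
P(P|do(H)) = P(P|H) — no adjustment needed.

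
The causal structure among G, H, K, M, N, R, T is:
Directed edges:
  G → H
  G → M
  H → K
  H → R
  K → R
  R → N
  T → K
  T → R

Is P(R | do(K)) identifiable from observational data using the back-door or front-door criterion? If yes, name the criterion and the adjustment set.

P(R|do(K)): backdoor, adjust for {H, T}.

desc(K)\{K}={N,R}; candidates ⊆ {G,H,M,T}.
size 0: {}; under {} K still reaches {G,H,M,N,R,T} ∋ R.
size 1: {G}, {H}, {M} …(+1); under {G} K still reaches {H,N,R,T} ∋ R.
{H,T}: K⊥R given {H,T} in G with K→· removed — back-door holds.
P(R|do(K)) = Σ_{H,T} P(R|K,H,T)·P(H,T).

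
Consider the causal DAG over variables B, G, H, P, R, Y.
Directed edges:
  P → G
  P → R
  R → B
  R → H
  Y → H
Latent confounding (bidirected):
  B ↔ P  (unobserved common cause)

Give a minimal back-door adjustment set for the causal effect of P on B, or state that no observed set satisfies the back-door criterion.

P→B: no observed back-door set.

desc(P)\{P}={B,G,H,R}; candidates ⊆ {Y}.
P↔B: latent back-door arc(s) into P.
size 0: {}; under {} P still reaches {B} ∋ B.
size 1: {Y}; under {Y} P still reaches {B} ∋ B.
P↔B cannot be blocked by any observed set — no back-door set.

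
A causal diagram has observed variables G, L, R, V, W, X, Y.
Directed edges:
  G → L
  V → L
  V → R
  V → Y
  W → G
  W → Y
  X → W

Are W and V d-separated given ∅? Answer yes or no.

Yes — W ⊥ V | ∅.

Bayes-Ball from W | ∅ reaches {G,L,X,Y}.
V ∉ reach(W|∅) ⇒ W ⊥ V | ∅.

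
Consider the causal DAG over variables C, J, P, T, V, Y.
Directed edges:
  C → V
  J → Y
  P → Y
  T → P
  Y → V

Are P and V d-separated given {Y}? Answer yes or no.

Bayes-Ball from P | {Y} reaches {J,T}.
V ∉ reach(P|{Y}) ⇒ P ⊥ V | {Y}.

Yes — P ⊥ V | {Y}.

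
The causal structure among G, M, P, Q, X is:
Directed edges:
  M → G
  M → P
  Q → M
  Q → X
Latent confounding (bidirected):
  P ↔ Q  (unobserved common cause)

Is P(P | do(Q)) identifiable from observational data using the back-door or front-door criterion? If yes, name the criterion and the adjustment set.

desc(Q)\{Q}={G,M,P,X}; candidates ⊆ {—}.
Q↔P: latent back-door arc(s) into Q.
size 0: {}; under {} Q still reaches {P} ∋ P.
Q↔P cannot be blocked by any observed set — no back-door set.
{M}: (i) intercepts every directed Q→P path; (ii) no back-door Q→{M}; (iii) {Q} blocks every back-door {M}→P. Front-door holds.
P(P|do(Q)) = Σ_{M} P(M|Q) Σ_{Q'} P(P|M,Q')P(Q').

P(P|do(Q)): frontdoor, adjust for {M}.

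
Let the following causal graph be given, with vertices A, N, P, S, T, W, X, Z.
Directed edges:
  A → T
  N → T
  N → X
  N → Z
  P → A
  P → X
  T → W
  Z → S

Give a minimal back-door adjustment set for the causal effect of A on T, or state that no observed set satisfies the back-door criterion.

A→T: minimal back-door set ∅.

desc(A)\{A}={T,W}; candidates ⊆ {N,P,S,X,Z}.
∅: A⊥T given ∅ in G with A→· removed — back-door holds.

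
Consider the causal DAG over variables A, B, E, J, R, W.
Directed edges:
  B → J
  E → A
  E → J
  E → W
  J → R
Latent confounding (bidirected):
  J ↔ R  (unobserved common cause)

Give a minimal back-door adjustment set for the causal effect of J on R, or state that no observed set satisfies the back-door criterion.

desc(J)\{J}={R}; candidates ⊆ {A,B,E,W}.
J↔R: latent back-door arc(s) into J.
size 0: {}; under {} J still reaches {A,B,E,R,W} ∋ R.
size 1: {A}, {B}, {E} …(+1); under {A} J still reaches {B,E,R,W} ∋ R.
size 2: {A,B}, {A,E}, {A,W} …(+3); under {A,B} J still reaches {E,R,W} ∋ R.
J↔R cannot be blocked by any observed set — no back-door set.

J→R: no observed back-door set.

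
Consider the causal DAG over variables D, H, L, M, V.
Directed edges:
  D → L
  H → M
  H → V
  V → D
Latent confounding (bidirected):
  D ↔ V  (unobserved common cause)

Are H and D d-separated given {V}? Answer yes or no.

No — H and D are d-connected given {V}.

Bayes-Ball from H | {V} reaches {D,L,M}.
D ∈ reach(H|{V}) ⇒ H ⊥̸ D | {V}.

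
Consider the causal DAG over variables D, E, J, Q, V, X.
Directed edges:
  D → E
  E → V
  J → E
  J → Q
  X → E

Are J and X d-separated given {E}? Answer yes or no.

No — J and X are d-connected given {E}.

Bayes-Ball from J | {E} reaches {D,Q,X}.
X ∈ reach(J|{E}) ⇒ J ⊥̸ X | {E}.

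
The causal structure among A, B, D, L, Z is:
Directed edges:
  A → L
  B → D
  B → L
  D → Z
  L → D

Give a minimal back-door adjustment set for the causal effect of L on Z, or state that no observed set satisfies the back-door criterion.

desc(L)\{L}={D,Z}; candidates ⊆ {A,B}.
size 0: {}; under {} L still reaches {A,B,D,Z} ∋ Z.
{B}: L⊥Z given {B} in G with L→· removed — back-door holds.

L→Z: minimal back-door set {B}.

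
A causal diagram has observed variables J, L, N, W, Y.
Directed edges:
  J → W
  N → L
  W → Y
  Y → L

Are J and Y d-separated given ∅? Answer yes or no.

Bayes-Ball from J | ∅ reaches {L,W,Y}.
Y ∈ reach(J|∅) ⇒ J ⊥̸ Y | ∅.

No — J and Y are d-connected given ∅.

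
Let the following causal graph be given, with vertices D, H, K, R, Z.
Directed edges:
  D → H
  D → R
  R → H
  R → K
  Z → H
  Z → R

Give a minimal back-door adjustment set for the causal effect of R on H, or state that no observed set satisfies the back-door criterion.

R→H: minimal back-door set {D, Z}.

desc(R)\{R}={H,K}; candidates ⊆ {D,Z}.
size 0: {}; under {} R still reaches {D,H,Z} ∋ H.
size 1: {D}, {Z}; under {D} R still reaches {H,Z} ∋ H.
{D,Z}: R⊥H given {D,Z} in G with R→· removed — back-door holds.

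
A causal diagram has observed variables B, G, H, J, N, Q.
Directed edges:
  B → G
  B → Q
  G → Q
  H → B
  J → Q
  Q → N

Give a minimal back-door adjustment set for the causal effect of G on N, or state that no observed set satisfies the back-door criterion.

desc(G)\{G}={N,Q}; candidates ⊆ {B,H,J}.
size 0: {}; under {} G still reaches {B,H,N,Q} ∋ N.
{B}: G⊥N given {B} in G with G→· removed — back-door holds.

G→N: minimal back-door set {B}.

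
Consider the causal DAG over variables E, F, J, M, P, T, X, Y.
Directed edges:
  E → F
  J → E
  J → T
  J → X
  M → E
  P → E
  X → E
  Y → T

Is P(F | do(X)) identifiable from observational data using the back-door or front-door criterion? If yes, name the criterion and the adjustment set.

P(F|do(X)): backdoor, adjust for {J}.

desc(X)\{X}={E,F}; candidates ⊆ {J,M,P,T,Y}.
size 0: {}; under {} X still reaches {E,F,J,T} ∋ F.
{J}: X⊥F given {J} in G with X→· removed — back-door holds.
P(F|do(X)) = Σ_{J} P(F|X,J)·P(J).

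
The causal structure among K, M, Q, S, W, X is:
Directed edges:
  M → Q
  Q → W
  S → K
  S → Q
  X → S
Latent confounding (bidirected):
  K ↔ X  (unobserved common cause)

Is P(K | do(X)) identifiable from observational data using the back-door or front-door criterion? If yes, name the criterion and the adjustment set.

P(K|do(X)): frontdoor, adjust for {S}.

desc(X)\{X}={K,Q,S,W}; candidates ⊆ {M}.
X↔K: latent back-door arc(s) into X.
size 0: {}; under {} X still reaches {K} ∋ K.
size 1: {M}; under {M} X still reaches {K} ∋ K.
X↔K cannot be blocked by any observed set — no back-door set.
{S}: (i) intercepts every directed X→K path; (ii) no back-door X→{S}; (iii) {X} blocks every back-door {S}→K. Front-door holds.
P(K|do(X)) = Σ_{S} P(S|X) Σ_{X'} P(K|S,X')P(X').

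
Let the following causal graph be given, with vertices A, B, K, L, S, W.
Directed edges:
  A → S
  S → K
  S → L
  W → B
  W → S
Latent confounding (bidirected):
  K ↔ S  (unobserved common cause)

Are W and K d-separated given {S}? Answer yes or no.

No — W and K are d-connected given {S}.

Bayes-Ball from W | {S} reaches {A,B,K}.
K ∈ reach(W|{S}) ⇒ W ⊥̸ K | {S}.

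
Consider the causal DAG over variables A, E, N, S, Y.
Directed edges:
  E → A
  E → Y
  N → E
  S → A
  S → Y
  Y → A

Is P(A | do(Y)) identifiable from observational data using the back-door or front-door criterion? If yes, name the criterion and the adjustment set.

P(A|do(Y)): backdoor, adjust for {E, S}.

desc(Y)\{Y}={A}; candidates ⊆ {E,N,S}.
size 0: {}; under {} Y still reaches {A,E,N,S} ∋ A.
size 1: {E}, {N}, {S}; under {E} Y still reaches {A,S} ∋ A.
{E,S}: Y⊥A given {E,S} in G with Y→· removed — back-door holds.
P(A|do(Y)) = Σ_{E,S} P(A|Y,E,S)·P(E,S).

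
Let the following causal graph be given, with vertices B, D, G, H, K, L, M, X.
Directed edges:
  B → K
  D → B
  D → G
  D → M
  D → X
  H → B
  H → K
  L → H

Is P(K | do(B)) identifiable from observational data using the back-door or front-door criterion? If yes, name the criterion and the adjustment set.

P(K|do(B)): backdoor, adjust for {H}.

desc(B)\{B}={K}; candidates ⊆ {D,G,H,L,M,X}.
size 0: {}; under {} B still reaches {D,G,H,K,L,M,X} ∋ K.
{H}: B⊥K given {H} in G with B→· removed — back-door holds.
P(K|do(B)) = Σ_{H} P(K|B,H)·P(H).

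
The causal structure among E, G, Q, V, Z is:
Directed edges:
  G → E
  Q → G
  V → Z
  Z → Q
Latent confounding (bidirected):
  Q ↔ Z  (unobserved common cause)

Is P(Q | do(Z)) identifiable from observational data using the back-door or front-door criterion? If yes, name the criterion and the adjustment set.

P(Q|do(Z)): not identifiable (no BD/FD set).

desc(Z)\{Z}={E,G,Q}; candidates ⊆ {V}.
Z↔Q: latent back-door arc(s) into Z.
size 0: {}; under {} Z still reaches {E,G,Q,V} ∋ Q.
size 1: {V}; under {V} Z still reaches {E,G,Q} ∋ Q.
Z↔Q cannot be blocked by any observed set — no back-door set.
No mediator lies on a directed Z→…→Q path.
Neither criterion identifies P(Q|do(Z)) in this graph.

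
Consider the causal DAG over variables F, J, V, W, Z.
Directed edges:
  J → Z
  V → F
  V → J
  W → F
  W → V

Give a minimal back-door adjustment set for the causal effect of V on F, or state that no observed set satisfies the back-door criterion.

V→F: minimal back-door set {W}.

desc(V)\{V}={F,J,Z}; candidates ⊆ {W}.
size 0: {}; under {} V still reaches {F,W} ∋ F.
{W}: V⊥F given {W} in G with V→· removed — back-door holds.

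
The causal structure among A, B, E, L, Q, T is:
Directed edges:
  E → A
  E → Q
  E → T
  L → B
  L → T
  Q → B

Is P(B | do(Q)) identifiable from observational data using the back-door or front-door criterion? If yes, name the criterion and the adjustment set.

desc(Q)\{Q}={B}; candidates ⊆ {A,E,L,T}.
∅: Q⊥B given ∅ in G with Q→· removed — back-door holds.
P(B|do(Q)) = P(B|Q) — no adjustment needed.

P(B|do(Q)): backdoor, adjust for ∅.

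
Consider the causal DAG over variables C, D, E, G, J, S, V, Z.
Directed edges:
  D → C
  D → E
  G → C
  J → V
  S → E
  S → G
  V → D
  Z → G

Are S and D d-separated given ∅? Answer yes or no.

Yes — S ⊥ D | ∅.

Bayes-Ball from S | ∅ reaches {C,E,G}.
D ∉ reach(S|∅) ⇒ S ⊥ D | ∅.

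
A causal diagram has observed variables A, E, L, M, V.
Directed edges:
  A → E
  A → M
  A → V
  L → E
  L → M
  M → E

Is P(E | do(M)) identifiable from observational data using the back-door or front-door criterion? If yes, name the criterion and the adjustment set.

desc(M)\{M}={E}; candidates ⊆ {A,L,V}.
size 0: {}; under {} M still reaches {A,E,L,V} ∋ E.
size 1: {A}, {L}, {V}; under {A} M still reaches {E,L} ∋ E.
{A,L}: M⊥E given {A,L} in G with M→· removed — back-door holds.
P(E|do(M)) = Σ_{A,L} P(E|M,A,L)·P(A,L).

P(E|do(M)): backdoor, adjust for {A, L}.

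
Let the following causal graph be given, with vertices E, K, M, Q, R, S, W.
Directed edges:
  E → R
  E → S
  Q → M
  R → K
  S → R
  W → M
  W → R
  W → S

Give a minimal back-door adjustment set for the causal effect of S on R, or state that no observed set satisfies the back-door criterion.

S→R: minimal back-door set {E, W}.

desc(S)\{S}={K,R}; candidates ⊆ {E,M,Q,W}.
size 0: {}; under {} S still reaches {E,K,M,R,W} ∋ R.
size 1: {E}, {M}, {Q} …(+1); under {E} S still reaches {K,M,R,W} ∋ R.
{E,W}: S⊥R given {E,W} in G with S→· removed — back-door holds.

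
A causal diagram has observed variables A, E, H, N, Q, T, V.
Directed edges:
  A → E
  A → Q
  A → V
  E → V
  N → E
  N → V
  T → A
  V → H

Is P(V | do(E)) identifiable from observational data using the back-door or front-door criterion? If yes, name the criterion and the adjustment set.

desc(E)\{E}={H,V}; candidates ⊆ {A,N,Q,T}.
size 0: {}; under {} E still reaches {A,H,N,Q,T,V} ∋ V.
size 1: {A}, {N}, {Q} …(+1); under {A} E still reaches {H,N,V} ∋ V.
{A,N}: E⊥V given {A,N} in G with E→· removed — back-door holds.
P(V|do(E)) = Σ_{A,N} P(V|E,A,N)·P(A,N).

P(V|do(E)): backdoor, adjust for {A, N}.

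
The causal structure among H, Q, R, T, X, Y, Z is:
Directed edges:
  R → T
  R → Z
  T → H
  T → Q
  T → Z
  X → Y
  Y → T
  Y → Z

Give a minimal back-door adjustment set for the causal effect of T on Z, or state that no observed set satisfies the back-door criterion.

T→Z: minimal back-door set {R, Y}.

desc(T)\{T}={H,Q,Z}; candidates ⊆ {R,X,Y}.
size 0: {}; under {} T still reaches {R,X,Y,Z} ∋ Z.
size 1: {R}, {X}, {Y}; under {R} T still reaches {X,Y,Z} ∋ Z.
{R,Y}: T⊥Z given {R,Y} in G with T→· removed — back-door holds.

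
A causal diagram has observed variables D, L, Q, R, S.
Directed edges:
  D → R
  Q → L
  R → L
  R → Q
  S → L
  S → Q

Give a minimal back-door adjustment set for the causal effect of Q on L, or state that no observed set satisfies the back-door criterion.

desc(Q)\{Q}={L}; candidates ⊆ {D,R,S}.
size 0: {}; under {} Q still reaches {D,L,R,S} ∋ L.
size 1: {D}, {R}, {S}; under {D} Q still reaches {L,R,S} ∋ L.
{R,S}: Q⊥L given {R,S} in G with Q→· removed — back-door holds.

Q→L: minimal back-door set {R, S}.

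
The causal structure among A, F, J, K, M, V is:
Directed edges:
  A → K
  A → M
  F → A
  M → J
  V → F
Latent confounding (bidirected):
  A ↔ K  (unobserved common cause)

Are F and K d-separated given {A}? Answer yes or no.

No — F and K are d-connected given {A}.

Bayes-Ball from F | {A} reaches {K,V}.
K ∈ reach(F|{A}) ⇒ F ⊥̸ K | {A}.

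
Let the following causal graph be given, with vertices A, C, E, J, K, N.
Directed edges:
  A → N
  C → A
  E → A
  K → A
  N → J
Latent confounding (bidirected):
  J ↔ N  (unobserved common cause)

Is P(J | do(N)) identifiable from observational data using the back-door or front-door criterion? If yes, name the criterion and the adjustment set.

P(J|do(N)): not identifiable (no BD/FD set).

desc(N)\{N}={J}; candidates ⊆ {A,C,E,K}.
N↔J: latent back-door arc(s) into N.
size 0: {}; under {} N still reaches {A,C,E,J,K} ∋ J.
size 1: {A}, {C}, {E} …(+1); under {A} N still reaches {J} ∋ J.
size 2: {A,C}, {A,E}, {A,K} …(+3); under {A,C} N still reaches {J} ∋ J.
N↔J cannot be blocked by any observed set — no back-door set.
No mediator lies on a directed N→…→J path.
Neither criterion identifies P(J|do(N)) in this graph.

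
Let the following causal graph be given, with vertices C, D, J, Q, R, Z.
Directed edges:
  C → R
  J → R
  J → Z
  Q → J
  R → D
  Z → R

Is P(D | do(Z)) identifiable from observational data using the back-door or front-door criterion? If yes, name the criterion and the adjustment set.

desc(Z)\{Z}={D,R}; candidates ⊆ {C,J,Q}.
size 0: {}; under {} Z still reaches {D,J,Q,R} ∋ D.
{J}: Z⊥D given {J} in G with Z→· removed — back-door holds.
P(D|do(Z)) = Σ_{J} P(D|Z,J)·P(J).

P(D|do(Z)): backdoor, adjust for {J}.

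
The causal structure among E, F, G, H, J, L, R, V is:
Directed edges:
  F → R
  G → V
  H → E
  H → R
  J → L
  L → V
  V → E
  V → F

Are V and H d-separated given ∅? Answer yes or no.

Yes — V ⊥ H | ∅.

Bayes-Ball from V | ∅ reaches {E,F,G,J,L,R}.
H ∉ reach(V|∅) ⇒ V ⊥ H | ∅.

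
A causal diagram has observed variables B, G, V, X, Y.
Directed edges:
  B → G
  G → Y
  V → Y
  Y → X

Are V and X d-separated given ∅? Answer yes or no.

No — V and X are d-connected given ∅.

Bayes-Ball from V | ∅ reaches {X,Y}.
X ∈ reach(V|∅) ⇒ V ⊥̸ X | ∅.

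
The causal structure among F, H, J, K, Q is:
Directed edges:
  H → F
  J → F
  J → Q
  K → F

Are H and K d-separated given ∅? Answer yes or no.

Yes — H ⊥ K | ∅.

Bayes-Ball from H | ∅ reaches {F}.
K ∉ reach(H|∅) ⇒ H ⊥ K | ∅.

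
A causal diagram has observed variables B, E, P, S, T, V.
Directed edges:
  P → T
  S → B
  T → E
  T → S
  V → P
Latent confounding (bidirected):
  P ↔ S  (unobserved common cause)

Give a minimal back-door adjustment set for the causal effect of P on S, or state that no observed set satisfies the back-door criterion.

P→S: no observed back-door set.

desc(P)\{P}={B,E,S,T}; candidates ⊆ {V}.
P↔S: latent back-door arc(s) into P.
size 0: {}; under {} P still reaches {B,S,V} ∋ S.
size 1: {V}; under {V} P still reaches {B,S} ∋ S.
P↔S cannot be blocked by any observed set — no back-door set.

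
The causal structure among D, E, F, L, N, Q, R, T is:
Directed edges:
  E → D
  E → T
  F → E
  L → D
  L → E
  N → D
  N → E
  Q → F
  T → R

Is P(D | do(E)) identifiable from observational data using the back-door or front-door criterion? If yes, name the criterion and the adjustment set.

desc(E)\{E}={D,R,T}; candidates ⊆ {F,L,N,Q}.
size 0: {}; under {} E still reaches {D,F,L,N,Q} ∋ D.
size 1: {F}, {L}, {N} …(+1); under {F} E still reaches {D,L,N} ∋ D.
{L,N}: E⊥D given {L,N} in G with E→· removed — back-door holds.
P(D|do(E)) = Σ_{L,N} P(D|E,L,N)·P(L,N).

P(D|do(E)): backdoor, adjust for {L, N}.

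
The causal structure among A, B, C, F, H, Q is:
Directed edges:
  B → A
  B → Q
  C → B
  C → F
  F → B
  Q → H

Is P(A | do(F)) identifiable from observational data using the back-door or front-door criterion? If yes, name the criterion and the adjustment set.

P(A|do(F)): backdoor, adjust for {C}.

desc(F)\{F}={A,B,H,Q}; candidates ⊆ {C}.
size 0: {}; under {} F still reaches {A,B,C,H,Q} ∋ A.
{C}: F⊥A given {C} in G with F→· removed — back-door holds.
P(A|do(F)) = Σ_{C} P(A|F,C)·P(C).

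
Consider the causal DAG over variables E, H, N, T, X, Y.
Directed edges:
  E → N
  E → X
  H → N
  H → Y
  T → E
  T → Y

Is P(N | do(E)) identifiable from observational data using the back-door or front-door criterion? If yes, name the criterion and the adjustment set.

desc(E)\{E}={N,X}; candidates ⊆ {H,T,Y}.
∅: E⊥N given ∅ in G with E→· removed — back-door holds.
P(N|do(E)) = P(N|E) — no adjustment needed.

P(N|do(E)): backdoor, adjust for ∅.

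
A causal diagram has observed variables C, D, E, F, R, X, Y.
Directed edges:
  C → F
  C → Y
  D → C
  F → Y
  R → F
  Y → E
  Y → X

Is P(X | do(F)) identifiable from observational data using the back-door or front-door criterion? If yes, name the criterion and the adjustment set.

P(X|do(F)): backdoor, adjust for {C}.

desc(F)\{F}={E,X,Y}; candidates ⊆ {C,D,R}.
size 0: {}; under {} F still reaches {C,D,E,R,X,Y} ∋ X.
{C}: F⊥X given {C} in G with F→· removed — back-door holds.
P(X|do(F)) = Σ_{C} P(X|F,C)·P(C).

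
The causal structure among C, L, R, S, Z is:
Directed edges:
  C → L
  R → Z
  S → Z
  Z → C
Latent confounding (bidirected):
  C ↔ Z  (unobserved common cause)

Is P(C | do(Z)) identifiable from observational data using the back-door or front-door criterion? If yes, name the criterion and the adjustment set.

P(C|do(Z)): not identifiable (no BD/FD set).

desc(Z)\{Z}={C,L}; candidates ⊆ {R,S}.
Z↔C: latent back-door arc(s) into Z.
size 0: {}; under {} Z still reaches {C,L,R,S} ∋ C.
size 1: {R}, {S}; under {R} Z still reaches {C,L,S} ∋ C.
size 2: {R,S}; under {R,S} Z still reaches {C,L} ∋ C.
Z↔C cannot be blocked by any observed set — no back-door set.
No mediator lies on a directed Z→…→C path.
Neither criterion identifies P(C|do(Z)) in this graph.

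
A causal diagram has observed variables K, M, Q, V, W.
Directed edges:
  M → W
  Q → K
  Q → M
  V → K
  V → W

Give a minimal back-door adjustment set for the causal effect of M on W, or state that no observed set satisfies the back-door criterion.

M→W: minimal back-door set ∅.

desc(M)\{M}={W}; candidates ⊆ {K,Q,V}.
∅: M⊥W given ∅ in G with M→· removed — back-door holds.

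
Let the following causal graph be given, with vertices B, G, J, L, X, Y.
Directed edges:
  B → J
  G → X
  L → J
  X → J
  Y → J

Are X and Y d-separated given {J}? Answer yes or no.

Bayes-Ball from X | {J} reaches {B,G,L,Y}.
Y ∈ reach(X|{J}) ⇒ X ⊥̸ Y | {J}.

No — X and Y are d-connected given {J}.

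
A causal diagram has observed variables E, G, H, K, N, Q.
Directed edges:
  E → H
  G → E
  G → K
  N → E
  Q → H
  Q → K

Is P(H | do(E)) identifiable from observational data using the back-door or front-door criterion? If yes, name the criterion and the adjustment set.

P(H|do(E)): backdoor, adjust for ∅.

desc(E)\{E}={H}; candidates ⊆ {G,K,N,Q}.
∅: E⊥H given ∅ in G with E→· removed — back-door holds.
P(H|do(E)) = P(H|E) — no adjustment needed.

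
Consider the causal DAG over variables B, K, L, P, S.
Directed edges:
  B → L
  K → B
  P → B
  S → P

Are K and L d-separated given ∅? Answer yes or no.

Bayes-Ball from K | ∅ reaches {B,L}.
L ∈ reach(K|∅) ⇒ K ⊥̸ L | ∅.

No — K and L are d-connected given ∅.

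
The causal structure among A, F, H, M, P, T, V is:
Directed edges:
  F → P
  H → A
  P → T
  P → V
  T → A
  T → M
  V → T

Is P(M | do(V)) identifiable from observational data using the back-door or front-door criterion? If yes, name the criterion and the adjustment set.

desc(V)\{V}={A,M,T}; candidates ⊆ {F,H,P}.
size 0: {}; under {} V still reaches {A,F,M,P,T} ∋ M.
{P}: V⊥M given {P} in G with V→· removed — back-door holds.
P(M|do(V)) = Σ_{P} P(M|V,P)·P(P).

P(M|do(V)): backdoor, adjust for {P}.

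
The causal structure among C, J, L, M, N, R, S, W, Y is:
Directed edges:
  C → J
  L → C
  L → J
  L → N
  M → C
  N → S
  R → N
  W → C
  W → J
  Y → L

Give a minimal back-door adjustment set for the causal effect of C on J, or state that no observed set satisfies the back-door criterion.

C→J: minimal back-door set {L, W}.

desc(C)\{C}={J}; candidates ⊆ {L,M,N,R,S,W,Y}.
size 0: {}; under {} C still reaches {J,L,M,N,S,W,Y} ∋ J.
size 1: {L}, {M}, {N} …(+4); under {L} C still reaches {J,M,W} ∋ J.
{L,W}: C⊥J given {L,W} in G with C→· removed — back-door holds.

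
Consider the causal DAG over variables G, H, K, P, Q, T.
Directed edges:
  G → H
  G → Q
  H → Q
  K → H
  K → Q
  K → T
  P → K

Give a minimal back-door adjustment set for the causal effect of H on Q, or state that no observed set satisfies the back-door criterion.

desc(H)\{H}={Q}; candidates ⊆ {G,K,P,T}.
size 0: {}; under {} H still reaches {G,K,P,Q,T} ∋ Q.
size 1: {G}, {K}, {P} …(+1); under {G} H still reaches {K,P,Q,T} ∋ Q.
{G,K}: H⊥Q given {G,K} in G with H→· removed — back-door holds.

H→Q: minimal back-door set {G, K}.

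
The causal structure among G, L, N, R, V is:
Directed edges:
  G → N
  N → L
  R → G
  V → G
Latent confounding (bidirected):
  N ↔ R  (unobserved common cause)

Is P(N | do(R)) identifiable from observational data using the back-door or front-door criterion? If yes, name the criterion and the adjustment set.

P(N|do(R)): frontdoor, adjust for {G}.

desc(R)\{R}={G,L,N}; candidates ⊆ {V}.
R↔N: latent back-door arc(s) into R.
size 0: {}; under {} R still reaches {L,N} ∋ N.
size 1: {V}; under {V} R still reaches {L,N} ∋ N.
R↔N cannot be blocked by any observed set — no back-door set.
{G}: (i) intercepts every directed R→N path; (ii) no back-door R→{G}; (iii) {R} blocks every back-door {G}→N. Front-door holds.
P(N|do(R)) = Σ_{G} P(G|R) Σ_{R'} P(N|G,R')P(R').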